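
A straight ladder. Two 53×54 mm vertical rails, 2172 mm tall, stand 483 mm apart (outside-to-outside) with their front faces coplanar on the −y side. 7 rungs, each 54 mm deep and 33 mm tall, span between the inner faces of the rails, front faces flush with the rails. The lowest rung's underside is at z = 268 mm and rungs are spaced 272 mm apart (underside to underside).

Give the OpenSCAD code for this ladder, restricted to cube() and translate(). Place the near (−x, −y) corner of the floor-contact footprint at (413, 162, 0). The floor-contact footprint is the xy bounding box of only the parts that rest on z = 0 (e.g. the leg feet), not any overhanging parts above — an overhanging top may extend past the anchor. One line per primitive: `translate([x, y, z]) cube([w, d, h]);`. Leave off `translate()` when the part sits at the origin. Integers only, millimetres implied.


translate([413, 162, 0]) cube([53, 54, 2172]);
translate([843, 162, 0]) cube([53, 54, 2172]);
translate([466, 162, 268]) cube([377, 54, 33]);
translate([466, 162, 540]) cube([377, 54, 33]);
translate([466, 162, 812]) cube([377, 54, 33]);
translate([466, 162, 1084]) cube([377, 54, 33]);
translate([466, 162, 1356]) cube([377, 54, 33]);
translate([466, 162, 1628]) cube([377, 54, 33]);
translate([466, 162, 1900]) cube([377, 54, 33]);


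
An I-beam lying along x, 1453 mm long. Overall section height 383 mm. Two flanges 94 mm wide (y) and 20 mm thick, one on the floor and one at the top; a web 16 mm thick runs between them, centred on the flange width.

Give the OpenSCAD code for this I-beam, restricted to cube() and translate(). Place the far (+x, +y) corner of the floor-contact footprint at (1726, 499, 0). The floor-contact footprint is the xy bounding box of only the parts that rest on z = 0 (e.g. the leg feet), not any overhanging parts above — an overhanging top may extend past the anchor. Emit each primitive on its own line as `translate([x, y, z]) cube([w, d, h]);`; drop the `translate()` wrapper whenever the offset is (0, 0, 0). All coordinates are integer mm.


translate([273, 405, 0]) cube([1453, 94, 20]);
translate([273, 444, 20]) cube([1453, 16, 343]);
translate([273, 405, 363]) cube([1453, 94, 20]);


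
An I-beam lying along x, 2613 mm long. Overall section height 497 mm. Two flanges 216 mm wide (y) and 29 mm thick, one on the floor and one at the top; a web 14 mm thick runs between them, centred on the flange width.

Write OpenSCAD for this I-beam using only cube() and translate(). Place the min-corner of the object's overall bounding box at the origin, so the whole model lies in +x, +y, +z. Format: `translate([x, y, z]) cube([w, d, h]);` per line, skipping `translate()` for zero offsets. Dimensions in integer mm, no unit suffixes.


cube([2613, 216, 29]);
translate([0, 101, 29]) cube([2613, 14, 439]);
translate([0, 0, 468]) cube([2613, 216, 29]);


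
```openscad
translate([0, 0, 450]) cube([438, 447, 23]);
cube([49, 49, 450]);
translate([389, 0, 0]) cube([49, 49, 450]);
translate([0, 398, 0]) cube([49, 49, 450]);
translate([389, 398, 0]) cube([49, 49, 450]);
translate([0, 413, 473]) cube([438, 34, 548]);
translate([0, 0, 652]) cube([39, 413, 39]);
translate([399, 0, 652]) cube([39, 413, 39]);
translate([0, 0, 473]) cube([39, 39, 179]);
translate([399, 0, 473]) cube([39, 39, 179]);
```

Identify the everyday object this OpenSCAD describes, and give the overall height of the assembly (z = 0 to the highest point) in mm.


A chair. The overall height is 1021 mm.

A slab on four corner posts with a tall panel at the back — a chair. The seat slab sits at z = 450 with thickness 23, and the 548 mm backrest starts at the seat top, so the overall height is 450 + 23 + 548 = 1021 mm.


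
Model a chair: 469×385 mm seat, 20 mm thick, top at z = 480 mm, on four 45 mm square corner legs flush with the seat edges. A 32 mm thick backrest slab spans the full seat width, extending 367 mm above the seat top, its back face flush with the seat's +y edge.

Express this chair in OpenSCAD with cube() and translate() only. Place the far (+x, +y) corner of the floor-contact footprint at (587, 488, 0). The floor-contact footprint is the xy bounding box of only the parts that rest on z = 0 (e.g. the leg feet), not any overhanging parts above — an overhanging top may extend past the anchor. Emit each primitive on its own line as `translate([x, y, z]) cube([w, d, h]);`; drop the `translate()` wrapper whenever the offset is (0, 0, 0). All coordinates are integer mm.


translate([118, 103, 460]) cube([469, 385, 20]);
translate([118, 103, 0]) cube([45, 45, 460]);
translate([542, 103, 0]) cube([45, 45, 460]);
translate([118, 443, 0]) cube([45, 45, 460]);
translate([542, 443, 0]) cube([45, 45, 460]);
translate([118, 456, 480]) cube([469, 32, 367]);


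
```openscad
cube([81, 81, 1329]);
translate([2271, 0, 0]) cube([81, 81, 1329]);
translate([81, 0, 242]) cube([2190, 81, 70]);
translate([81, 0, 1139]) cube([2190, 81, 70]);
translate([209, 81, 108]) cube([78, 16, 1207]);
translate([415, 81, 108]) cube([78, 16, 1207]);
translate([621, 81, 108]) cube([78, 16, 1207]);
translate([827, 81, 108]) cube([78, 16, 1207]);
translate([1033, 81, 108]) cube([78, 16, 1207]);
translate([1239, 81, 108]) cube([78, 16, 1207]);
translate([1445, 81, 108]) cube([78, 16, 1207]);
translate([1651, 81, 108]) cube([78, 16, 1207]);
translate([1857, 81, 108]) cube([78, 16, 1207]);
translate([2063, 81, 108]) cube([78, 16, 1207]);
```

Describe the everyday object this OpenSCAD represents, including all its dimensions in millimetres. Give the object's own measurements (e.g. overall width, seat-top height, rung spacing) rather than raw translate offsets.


A fence section. Two 81×81 mm posts, 1329 mm tall, stand on the floor with a clear span of 2190 mm between their inner faces. Two horizontal rails of 81×70 mm section span the gap between the posts with their undersides at z = 242 mm and z = 1139 mm, flush with the posts' −y face. 10 pickets, each 78 mm wide, 16 mm thick and 1207 mm tall, are fixed to the +y face of the rails with their bottoms at z = 108 mm, spaced across the span with a 128 mm gap after the −x post and between neighbouring pickets, with 130 mm left before the +x post.


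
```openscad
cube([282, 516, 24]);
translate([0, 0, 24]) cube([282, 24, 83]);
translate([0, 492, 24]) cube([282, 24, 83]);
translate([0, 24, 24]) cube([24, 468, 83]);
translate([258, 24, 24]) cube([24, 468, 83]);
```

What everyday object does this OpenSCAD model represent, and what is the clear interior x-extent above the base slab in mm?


An open box. The internal width is 234 mm.

A 282×516 base slab with four walls standing on it — an open box. The base is 282 mm wide and the walls are 24 mm thick, so the internal width is 282 − 2 × 24 = 234 mm.


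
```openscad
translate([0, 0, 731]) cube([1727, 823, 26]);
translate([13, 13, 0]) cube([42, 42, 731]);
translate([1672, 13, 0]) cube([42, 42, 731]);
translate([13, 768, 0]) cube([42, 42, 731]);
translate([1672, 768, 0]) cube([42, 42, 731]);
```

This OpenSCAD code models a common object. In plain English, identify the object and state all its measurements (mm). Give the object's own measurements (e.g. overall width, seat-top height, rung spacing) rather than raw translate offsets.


A rectangular dining table. The top is 1727×823×26 mm with its upper surface at z = 757 mm. It stands on four 42×42 mm square legs, each inset 13 mm from the nearest pair of top edges, running from the floor to the underside of the top.


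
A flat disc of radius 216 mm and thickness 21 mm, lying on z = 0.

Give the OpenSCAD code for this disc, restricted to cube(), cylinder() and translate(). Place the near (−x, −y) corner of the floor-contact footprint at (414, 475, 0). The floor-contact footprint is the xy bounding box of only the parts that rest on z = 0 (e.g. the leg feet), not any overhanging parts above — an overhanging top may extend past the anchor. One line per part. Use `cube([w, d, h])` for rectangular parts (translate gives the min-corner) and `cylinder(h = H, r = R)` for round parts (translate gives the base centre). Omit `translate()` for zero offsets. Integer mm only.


translate([630, 691, 0]) cylinder(h = 21, r = 216);


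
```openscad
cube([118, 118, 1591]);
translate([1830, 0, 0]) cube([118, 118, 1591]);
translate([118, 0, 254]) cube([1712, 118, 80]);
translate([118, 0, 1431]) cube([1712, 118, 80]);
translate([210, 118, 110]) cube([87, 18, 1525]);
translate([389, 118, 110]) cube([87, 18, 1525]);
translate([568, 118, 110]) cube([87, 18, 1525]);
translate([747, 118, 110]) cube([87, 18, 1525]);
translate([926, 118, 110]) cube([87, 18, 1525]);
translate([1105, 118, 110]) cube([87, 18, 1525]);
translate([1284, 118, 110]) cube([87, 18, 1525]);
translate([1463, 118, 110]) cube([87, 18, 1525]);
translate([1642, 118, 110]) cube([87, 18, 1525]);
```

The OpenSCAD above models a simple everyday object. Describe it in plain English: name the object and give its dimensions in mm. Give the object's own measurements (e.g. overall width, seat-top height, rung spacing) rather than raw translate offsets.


A fence section. Two 118×118 mm posts, 1591 mm tall, stand on the floor with a clear span of 1712 mm between their inner faces. Two horizontal rails of 118×80 mm section span the gap between the posts with their undersides at z = 254 mm and z = 1431 mm, flush with the posts' −y face. 9 pickets, each 87 mm wide, 18 mm thick and 1525 mm tall, are fixed to the +y face of the rails with their bottoms at z = 110 mm, spaced across the span with a 92 mm gap after the −x post and between neighbouring pickets, with 101 mm left before the +x post.


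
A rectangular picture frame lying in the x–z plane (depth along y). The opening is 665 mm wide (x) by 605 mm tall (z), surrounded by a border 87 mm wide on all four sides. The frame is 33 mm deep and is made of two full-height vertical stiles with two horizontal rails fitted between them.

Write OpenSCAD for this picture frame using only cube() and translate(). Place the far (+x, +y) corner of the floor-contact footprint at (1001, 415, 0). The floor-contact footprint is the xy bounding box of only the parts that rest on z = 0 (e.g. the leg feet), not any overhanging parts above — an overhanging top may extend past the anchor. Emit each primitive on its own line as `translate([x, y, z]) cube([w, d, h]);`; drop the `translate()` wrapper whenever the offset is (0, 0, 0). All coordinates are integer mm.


translate([162, 382, 0]) cube([87, 33, 779]);
translate([914, 382, 0]) cube([87, 33, 779]);
translate([249, 382, 0]) cube([665, 33, 87]);
translate([249, 382, 692]) cube([665, 33, 87]);


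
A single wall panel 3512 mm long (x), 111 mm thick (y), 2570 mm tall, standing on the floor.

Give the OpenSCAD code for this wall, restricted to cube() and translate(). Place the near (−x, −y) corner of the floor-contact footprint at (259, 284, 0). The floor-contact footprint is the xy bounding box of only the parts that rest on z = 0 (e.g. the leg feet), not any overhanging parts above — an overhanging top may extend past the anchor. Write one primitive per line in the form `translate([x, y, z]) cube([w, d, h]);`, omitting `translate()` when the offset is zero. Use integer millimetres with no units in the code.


translate([259, 284, 0]) cube([3512, 111, 2570]);


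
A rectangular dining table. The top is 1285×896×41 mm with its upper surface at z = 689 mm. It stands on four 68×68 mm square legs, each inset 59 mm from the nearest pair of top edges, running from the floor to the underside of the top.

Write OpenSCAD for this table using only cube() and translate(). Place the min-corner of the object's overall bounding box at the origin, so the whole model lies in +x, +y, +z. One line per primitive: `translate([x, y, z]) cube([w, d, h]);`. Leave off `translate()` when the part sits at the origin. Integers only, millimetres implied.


translate([0, 0, 648]) cube([1285, 896, 41]);
translate([59, 59, 0]) cube([68, 68, 648]);
translate([1158, 59, 0]) cube([68, 68, 648]);
translate([59, 769, 0]) cube([68, 68, 648]);
translate([1158, 769, 0]) cube([68, 68, 648]);


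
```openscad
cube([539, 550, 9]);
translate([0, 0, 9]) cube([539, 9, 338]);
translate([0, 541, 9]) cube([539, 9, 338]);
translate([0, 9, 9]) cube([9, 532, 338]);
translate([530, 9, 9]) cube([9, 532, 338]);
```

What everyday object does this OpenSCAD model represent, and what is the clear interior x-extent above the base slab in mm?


An open box. The internal width is 521 mm.

A 539×550 base slab with four walls standing on it — an open box. The base is 539 mm wide and the walls are 9 mm thick, so the internal width is 539 − 2 × 9 = 521 mm.


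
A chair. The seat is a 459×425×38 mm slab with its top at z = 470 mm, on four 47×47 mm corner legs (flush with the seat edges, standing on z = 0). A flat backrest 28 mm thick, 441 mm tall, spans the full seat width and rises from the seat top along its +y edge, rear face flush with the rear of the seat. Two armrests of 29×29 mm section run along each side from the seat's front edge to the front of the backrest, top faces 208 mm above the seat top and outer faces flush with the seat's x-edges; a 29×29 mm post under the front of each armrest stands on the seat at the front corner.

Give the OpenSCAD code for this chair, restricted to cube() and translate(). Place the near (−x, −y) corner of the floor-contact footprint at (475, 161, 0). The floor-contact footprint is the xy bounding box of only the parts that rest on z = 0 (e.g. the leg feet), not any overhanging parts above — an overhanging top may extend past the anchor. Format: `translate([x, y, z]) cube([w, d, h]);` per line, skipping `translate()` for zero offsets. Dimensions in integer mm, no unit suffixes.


translate([475, 161, 432]) cube([459, 425, 38]);
translate([475, 161, 0]) cube([47, 47, 432]);
translate([887, 161, 0]) cube([47, 47, 432]);
translate([475, 539, 0]) cube([47, 47, 432]);
translate([887, 539, 0]) cube([47, 47, 432]);
translate([475, 558, 470]) cube([459, 28, 441]);
translate([475, 161, 649]) cube([29, 397, 29]);
translate([905, 161, 649]) cube([29, 397, 29]);
translate([475, 161, 470]) cube([29, 29, 179]);
translate([905, 161, 470]) cube([29, 29, 179]);


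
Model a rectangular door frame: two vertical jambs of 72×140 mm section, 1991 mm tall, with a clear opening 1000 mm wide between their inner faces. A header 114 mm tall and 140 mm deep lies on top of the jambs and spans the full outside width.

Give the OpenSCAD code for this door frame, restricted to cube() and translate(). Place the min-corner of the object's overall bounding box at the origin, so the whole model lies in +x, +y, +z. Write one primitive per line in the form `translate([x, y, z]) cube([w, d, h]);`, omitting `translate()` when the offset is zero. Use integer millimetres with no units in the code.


cube([72, 140, 1991]);
translate([1072, 0, 0]) cube([72, 140, 1991]);
translate([0, 0, 1991]) cube([1144, 140, 114]);


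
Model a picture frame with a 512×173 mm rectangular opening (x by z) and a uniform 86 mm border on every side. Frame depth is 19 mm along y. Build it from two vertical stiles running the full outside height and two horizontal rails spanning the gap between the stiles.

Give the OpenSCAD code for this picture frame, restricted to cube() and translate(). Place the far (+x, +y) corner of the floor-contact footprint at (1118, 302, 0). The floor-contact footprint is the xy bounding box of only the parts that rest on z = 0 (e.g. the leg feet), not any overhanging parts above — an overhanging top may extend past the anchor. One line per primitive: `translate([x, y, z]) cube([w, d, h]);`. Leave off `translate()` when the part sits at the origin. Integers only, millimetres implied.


translate([434, 283, 0]) cube([86, 19, 345]);
translate([1032, 283, 0]) cube([86, 19, 345]);
translate([520, 283, 0]) cube([512, 19, 86]);
translate([520, 283, 259]) cube([512, 19, 86]);


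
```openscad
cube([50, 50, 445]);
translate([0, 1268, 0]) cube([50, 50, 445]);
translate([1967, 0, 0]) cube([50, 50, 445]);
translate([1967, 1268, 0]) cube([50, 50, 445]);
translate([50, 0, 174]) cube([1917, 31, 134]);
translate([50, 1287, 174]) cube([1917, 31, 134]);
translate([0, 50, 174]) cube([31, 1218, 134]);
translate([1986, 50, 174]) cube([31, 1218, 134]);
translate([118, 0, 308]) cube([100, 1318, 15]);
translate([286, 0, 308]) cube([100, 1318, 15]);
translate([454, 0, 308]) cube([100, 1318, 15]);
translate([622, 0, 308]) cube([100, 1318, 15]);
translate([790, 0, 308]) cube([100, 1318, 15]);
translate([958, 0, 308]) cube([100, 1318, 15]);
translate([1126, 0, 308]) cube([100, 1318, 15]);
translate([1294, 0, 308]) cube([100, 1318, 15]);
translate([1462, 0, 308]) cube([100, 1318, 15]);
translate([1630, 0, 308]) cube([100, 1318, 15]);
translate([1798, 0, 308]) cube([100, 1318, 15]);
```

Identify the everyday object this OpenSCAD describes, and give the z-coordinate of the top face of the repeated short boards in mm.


A bed frame. The slat-top height is 323 mm.

Four posts, four rails, and a row of slats — a bed frame. Slats sit on the rails at z = 174 + 134 = 308; with slat thickness 15, the top is 323 mm.


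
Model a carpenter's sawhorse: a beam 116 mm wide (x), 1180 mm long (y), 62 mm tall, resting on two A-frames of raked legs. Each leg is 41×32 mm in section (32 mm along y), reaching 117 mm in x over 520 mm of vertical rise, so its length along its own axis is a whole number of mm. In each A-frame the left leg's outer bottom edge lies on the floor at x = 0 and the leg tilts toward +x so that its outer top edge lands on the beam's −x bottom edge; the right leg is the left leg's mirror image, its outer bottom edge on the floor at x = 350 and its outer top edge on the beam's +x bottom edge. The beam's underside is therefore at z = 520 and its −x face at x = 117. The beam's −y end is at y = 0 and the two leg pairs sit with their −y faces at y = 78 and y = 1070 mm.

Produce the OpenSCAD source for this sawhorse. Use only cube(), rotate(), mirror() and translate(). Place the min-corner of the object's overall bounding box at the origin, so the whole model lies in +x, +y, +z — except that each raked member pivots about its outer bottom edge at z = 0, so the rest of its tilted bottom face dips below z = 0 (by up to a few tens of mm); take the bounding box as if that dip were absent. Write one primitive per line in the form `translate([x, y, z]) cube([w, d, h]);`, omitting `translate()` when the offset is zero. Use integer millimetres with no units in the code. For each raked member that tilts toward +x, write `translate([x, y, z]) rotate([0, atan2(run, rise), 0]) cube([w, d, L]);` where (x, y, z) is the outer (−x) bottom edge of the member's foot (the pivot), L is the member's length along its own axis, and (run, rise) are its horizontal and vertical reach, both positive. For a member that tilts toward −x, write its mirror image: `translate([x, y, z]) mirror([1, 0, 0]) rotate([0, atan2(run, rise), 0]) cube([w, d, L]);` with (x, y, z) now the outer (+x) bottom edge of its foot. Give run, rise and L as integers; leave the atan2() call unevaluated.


// leg length = √(117² + 520²) = 533
// right-leg outer foot x = 2·117 + 116 = 350
// beam min-corner = (117, 0, 520)
translate([117, 0, 520]) cube([116, 1180, 62]);
translate([0, 78, 0]) rotate([0, atan2(117, 520), 0]) cube([41, 32, 533]);
translate([350, 78, 0]) mirror([1, 0, 0]) rotate([0, atan2(117, 520), 0]) cube([41, 32, 533]);
translate([0, 1070, 0]) rotate([0, atan2(117, 520), 0]) cube([41, 32, 533]);
translate([350, 1070, 0]) mirror([1, 0, 0]) rotate([0, atan2(117, 520), 0]) cube([41, 32, 533]);


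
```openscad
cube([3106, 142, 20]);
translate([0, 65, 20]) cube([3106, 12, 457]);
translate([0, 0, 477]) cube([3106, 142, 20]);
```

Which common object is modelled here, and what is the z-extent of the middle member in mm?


An I-beam. The web height is 457 mm.

Two wide flanges with a thin centred web — an I-beam. Overall 497 mm minus two 20 mm flanges gives a web of 497 − 2·20 = 457 mm.


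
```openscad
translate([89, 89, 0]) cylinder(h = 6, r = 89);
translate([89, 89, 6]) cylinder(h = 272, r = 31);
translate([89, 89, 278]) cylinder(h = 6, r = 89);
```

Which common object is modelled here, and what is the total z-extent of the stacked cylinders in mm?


A spool. The overall height is 284 mm.

Three coaxial cylinders, large–small–large — a spool. Two 6 mm flanges and a 272 mm core give 6 + 272 + 6 = 284 mm.


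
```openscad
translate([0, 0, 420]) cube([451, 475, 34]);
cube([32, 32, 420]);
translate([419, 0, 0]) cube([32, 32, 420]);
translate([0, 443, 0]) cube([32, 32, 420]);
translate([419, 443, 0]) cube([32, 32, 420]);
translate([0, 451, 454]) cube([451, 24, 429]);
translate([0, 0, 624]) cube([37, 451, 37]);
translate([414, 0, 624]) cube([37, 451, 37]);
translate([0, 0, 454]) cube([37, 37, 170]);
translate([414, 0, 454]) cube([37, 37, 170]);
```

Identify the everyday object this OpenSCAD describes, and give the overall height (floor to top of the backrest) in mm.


A chair. The overall height is 883 mm.

A slab on four corner posts with a tall panel at the back — a chair. The seat slab sits at z = 420 with thickness 34, and the 429 mm backrest starts at the seat top, so the overall height is 420 + 34 + 429 = 883 mm.


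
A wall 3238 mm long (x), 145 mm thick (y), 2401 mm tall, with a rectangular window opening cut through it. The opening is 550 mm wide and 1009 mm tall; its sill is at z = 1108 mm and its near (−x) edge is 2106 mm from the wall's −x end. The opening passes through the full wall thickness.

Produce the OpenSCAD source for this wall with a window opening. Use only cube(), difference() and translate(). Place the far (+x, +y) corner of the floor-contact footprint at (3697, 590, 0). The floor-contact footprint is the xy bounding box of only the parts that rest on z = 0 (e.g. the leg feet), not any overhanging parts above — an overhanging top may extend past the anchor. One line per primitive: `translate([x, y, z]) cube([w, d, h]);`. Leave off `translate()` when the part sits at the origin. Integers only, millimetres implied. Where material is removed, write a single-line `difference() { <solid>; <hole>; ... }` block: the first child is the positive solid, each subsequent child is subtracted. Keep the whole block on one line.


difference() { translate([459, 445, 0]) cube([3238, 145, 2401]); translate([2565, 445, 1108]) cube([550, 145, 1009]); }


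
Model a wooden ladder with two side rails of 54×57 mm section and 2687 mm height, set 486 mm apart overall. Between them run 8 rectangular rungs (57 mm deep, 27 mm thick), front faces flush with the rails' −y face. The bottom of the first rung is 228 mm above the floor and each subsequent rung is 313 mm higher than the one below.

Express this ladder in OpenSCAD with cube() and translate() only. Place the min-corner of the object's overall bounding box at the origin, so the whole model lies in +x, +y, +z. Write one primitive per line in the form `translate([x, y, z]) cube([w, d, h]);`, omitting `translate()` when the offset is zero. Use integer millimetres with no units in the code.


cube([54, 57, 2687]);
translate([432, 0, 0]) cube([54, 57, 2687]);
translate([54, 0, 228]) cube([378, 57, 27]);
translate([54, 0, 541]) cube([378, 57, 27]);
translate([54, 0, 854]) cube([378, 57, 27]);
translate([54, 0, 1167]) cube([378, 57, 27]);
translate([54, 0, 1480]) cube([378, 57, 27]);
translate([54, 0, 1793]) cube([378, 57, 27]);
translate([54, 0, 2106]) cube([378, 57, 27]);
translate([54, 0, 2419]) cube([378, 57, 27]);


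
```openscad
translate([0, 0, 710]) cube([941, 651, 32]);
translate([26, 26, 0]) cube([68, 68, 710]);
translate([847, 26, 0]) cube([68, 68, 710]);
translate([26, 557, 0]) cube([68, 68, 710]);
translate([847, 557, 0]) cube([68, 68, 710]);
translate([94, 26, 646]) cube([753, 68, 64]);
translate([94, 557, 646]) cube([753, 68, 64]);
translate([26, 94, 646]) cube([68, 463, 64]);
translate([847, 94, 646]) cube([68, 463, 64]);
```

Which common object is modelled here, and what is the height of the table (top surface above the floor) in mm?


A table. The table height is 742 mm.

A 941×651×32 slab sits at z = 710 on four 68 mm square posts — a table. The top surface is at 710 + 32 = 742 mm.


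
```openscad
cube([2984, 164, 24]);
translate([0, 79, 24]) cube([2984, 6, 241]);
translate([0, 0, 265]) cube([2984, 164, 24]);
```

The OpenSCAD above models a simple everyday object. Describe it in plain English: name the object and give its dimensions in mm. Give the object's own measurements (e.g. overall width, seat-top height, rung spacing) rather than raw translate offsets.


An I-beam lying along x, 2984 mm long. Overall section height 289 mm. Two flanges 164 mm wide (y) and 24 mm thick, one on the floor and one at the top; a web 6 mm thick runs between them, centred on the flange width.


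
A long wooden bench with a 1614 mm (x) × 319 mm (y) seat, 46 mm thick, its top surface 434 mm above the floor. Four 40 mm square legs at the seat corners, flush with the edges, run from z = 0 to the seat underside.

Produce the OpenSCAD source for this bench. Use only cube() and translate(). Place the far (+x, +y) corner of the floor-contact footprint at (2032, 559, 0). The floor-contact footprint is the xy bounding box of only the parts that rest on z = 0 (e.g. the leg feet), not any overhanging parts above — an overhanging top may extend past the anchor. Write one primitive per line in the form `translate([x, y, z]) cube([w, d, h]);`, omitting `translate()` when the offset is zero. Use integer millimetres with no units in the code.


// leg_h = 434 − 46 = 388
translate([418, 240, 388]) cube([1614, 319, 46]);
translate([418, 240, 0]) cube([40, 40, 388]);
translate([418, 519, 0]) cube([40, 40, 388]);
translate([1992, 240, 0]) cube([40, 40, 388]);
translate([1992, 519, 0]) cube([40, 40, 388]);


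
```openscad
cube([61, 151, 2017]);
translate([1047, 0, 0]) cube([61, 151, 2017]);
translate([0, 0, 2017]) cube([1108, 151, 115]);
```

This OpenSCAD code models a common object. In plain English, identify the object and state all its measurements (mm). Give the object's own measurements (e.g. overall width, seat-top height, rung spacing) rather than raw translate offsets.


A door frame. The clear opening is 986 mm wide and 2017 mm high. Two 61 mm wide jambs, 151 mm deep, stand either side of the opening from the floor to the top of the opening. A 115 mm thick head sits across the top of both jambs, spanning the full outside width of the frame.


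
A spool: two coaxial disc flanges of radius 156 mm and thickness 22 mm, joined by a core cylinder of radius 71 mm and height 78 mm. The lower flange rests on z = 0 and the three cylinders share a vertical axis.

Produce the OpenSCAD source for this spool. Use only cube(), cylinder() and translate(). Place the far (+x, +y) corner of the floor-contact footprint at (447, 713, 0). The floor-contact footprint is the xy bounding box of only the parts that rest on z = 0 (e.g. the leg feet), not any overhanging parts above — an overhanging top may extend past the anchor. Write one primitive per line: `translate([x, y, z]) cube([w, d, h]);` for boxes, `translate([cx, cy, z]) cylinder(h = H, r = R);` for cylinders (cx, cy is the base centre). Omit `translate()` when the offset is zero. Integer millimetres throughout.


translate([291, 557, 0]) cylinder(h = 22, r = 156);
translate([291, 557, 22]) cylinder(h = 78, r = 71);
translate([291, 557, 100]) cylinder(h = 22, r = 156);


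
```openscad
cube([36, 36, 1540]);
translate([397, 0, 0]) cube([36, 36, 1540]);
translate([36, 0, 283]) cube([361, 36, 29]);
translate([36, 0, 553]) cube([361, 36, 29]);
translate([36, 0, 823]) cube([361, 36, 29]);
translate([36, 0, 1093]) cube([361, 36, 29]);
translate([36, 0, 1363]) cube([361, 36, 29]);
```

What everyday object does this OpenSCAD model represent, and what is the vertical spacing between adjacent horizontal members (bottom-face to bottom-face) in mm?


A ladder. The rung spacing is 270 mm.

Two tall 36×36 posts with 5 short bars between them — a ladder. Adjacent rungs sit at z = 283 and z = 553, so the spacing is 553 − 283 = 270 mm.


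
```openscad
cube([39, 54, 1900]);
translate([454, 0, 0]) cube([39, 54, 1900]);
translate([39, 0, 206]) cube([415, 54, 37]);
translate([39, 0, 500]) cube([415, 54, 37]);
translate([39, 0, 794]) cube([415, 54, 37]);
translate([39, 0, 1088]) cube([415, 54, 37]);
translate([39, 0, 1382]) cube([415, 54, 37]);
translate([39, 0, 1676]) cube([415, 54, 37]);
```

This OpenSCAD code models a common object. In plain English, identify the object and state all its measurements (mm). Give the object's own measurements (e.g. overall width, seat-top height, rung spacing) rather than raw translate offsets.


A straight ladder. Two 39×54 mm vertical rails, 1900 mm tall, stand 493 mm apart (outside-to-outside) with their front faces coplanar on the −y side. 6 rungs, each 54 mm deep and 37 mm tall, span between the inner faces of the rails, front faces flush with the rails. The lowest rung's underside is at z = 206 mm and rungs are spaced 294 mm apart (underside to underside).


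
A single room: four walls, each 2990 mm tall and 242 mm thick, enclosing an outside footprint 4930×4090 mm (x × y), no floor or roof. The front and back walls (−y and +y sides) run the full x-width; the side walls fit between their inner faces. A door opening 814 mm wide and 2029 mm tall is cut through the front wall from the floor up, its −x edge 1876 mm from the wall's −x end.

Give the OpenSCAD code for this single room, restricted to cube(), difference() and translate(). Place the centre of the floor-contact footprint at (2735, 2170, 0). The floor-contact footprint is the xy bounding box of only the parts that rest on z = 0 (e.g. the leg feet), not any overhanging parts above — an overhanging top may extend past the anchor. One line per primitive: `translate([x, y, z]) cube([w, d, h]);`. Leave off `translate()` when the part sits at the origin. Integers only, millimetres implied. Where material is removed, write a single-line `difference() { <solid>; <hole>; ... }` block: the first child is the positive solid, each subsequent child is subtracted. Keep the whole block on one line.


difference() { translate([270, 125, 0]) cube([4930, 242, 2990]); translate([2146, 125, 0]) cube([814, 242, 2029]); }
translate([270, 3973, 0]) cube([4930, 242, 2990]);
translate([270, 367, 0]) cube([242, 3606, 2990]);
translate([4958, 367, 0]) cube([242, 3606, 2990]);


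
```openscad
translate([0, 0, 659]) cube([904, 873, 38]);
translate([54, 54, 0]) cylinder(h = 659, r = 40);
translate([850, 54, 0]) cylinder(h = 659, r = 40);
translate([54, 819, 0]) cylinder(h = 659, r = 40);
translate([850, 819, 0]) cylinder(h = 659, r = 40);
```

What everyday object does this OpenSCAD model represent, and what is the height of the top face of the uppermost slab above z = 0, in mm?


A table. The table height is 697 mm.

A 904×873×38 slab sits at z = 659 on four Ø80 mm round legs — a table. The top surface is at 659 + 38 = 697 mm.


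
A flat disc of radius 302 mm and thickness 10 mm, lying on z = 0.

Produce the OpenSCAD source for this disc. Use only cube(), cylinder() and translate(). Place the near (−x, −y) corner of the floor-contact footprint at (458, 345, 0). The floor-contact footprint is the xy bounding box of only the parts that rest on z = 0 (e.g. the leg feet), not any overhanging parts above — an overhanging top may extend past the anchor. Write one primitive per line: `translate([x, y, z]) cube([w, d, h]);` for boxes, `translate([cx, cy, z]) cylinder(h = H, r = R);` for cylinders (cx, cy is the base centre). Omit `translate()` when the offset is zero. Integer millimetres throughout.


translate([760, 647, 0]) cylinder(h = 10, r = 302);


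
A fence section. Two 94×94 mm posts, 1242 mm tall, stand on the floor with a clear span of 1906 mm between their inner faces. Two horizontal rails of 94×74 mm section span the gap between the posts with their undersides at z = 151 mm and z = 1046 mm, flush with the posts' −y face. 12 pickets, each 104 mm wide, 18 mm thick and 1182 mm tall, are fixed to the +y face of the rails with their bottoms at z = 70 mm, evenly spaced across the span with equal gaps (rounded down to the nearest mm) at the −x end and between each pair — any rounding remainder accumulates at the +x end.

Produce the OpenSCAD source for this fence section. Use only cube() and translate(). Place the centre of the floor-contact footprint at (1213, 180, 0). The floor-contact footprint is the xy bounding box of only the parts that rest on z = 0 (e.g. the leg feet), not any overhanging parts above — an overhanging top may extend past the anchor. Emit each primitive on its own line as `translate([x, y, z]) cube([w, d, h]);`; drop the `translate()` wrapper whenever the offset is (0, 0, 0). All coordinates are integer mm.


translate([166, 133, 0]) cube([94, 94, 1242]);
translate([2166, 133, 0]) cube([94, 94, 1242]);
translate([260, 133, 151]) cube([1906, 94, 74]);
translate([260, 133, 1046]) cube([1906, 94, 74]);
translate([310, 227, 70]) cube([104, 18, 1182]);
translate([464, 227, 70]) cube([104, 18, 1182]);
translate([618, 227, 70]) cube([104, 18, 1182]);
translate([772, 227, 70]) cube([104, 18, 1182]);
translate([926, 227, 70]) cube([104, 18, 1182]);
translate([1080, 227, 70]) cube([104, 18, 1182]);
translate([1234, 227, 70]) cube([104, 18, 1182]);
translate([1388, 227, 70]) cube([104, 18, 1182]);
translate([1542, 227, 70]) cube([104, 18, 1182]);
translate([1696, 227, 70]) cube([104, 18, 1182]);
translate([1850, 227, 70]) cube([104, 18, 1182]);
translate([2004, 227, 70]) cube([104, 18, 1182]);


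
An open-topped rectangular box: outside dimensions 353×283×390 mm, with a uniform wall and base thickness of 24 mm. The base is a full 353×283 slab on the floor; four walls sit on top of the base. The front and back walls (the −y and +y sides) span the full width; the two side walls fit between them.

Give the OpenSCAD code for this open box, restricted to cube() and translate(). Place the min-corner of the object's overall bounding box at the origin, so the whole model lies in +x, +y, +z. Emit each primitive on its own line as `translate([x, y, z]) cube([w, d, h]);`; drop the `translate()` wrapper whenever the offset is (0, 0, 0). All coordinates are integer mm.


cube([353, 283, 24]);
translate([0, 0, 24]) cube([353, 24, 366]);
translate([0, 259, 24]) cube([353, 24, 366]);
translate([0, 24, 24]) cube([24, 235, 366]);
translate([329, 24, 24]) cube([24, 235, 366]);


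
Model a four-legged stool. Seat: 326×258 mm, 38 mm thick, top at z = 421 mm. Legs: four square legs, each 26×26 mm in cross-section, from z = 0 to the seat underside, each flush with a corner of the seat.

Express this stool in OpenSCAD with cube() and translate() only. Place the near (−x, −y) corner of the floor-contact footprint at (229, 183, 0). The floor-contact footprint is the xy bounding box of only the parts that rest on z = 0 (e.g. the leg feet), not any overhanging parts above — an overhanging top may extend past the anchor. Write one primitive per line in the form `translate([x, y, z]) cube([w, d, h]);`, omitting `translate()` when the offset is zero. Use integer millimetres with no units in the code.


translate([229, 183, 383]) cube([326, 258, 38]);
translate([229, 183, 0]) cube([26, 26, 383]);
translate([529, 183, 0]) cube([26, 26, 383]);
translate([229, 415, 0]) cube([26, 26, 383]);
translate([529, 415, 0]) cube([26, 26, 383]);


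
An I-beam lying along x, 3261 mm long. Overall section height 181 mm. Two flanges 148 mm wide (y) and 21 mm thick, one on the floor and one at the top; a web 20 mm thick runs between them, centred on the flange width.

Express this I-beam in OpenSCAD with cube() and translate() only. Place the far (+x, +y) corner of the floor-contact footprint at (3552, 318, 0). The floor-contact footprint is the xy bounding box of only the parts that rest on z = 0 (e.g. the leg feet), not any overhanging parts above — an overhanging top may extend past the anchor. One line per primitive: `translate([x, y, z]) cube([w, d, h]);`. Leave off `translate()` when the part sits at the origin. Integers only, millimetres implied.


translate([291, 170, 0]) cube([3261, 148, 21]);
translate([291, 234, 21]) cube([3261, 20, 139]);
translate([291, 170, 160]) cube([3261, 148, 21]);


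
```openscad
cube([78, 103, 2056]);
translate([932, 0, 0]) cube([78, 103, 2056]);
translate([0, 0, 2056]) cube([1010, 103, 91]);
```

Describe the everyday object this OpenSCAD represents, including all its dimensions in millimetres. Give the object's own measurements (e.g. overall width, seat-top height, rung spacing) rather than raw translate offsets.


A door frame. The clear opening is 854 mm wide and 2056 mm high. Two 78 mm wide jambs, 103 mm deep, stand either side of the opening from the floor to the top of the opening. A 91 mm thick head sits across the top of both jambs, spanning the full outside width of the frame.


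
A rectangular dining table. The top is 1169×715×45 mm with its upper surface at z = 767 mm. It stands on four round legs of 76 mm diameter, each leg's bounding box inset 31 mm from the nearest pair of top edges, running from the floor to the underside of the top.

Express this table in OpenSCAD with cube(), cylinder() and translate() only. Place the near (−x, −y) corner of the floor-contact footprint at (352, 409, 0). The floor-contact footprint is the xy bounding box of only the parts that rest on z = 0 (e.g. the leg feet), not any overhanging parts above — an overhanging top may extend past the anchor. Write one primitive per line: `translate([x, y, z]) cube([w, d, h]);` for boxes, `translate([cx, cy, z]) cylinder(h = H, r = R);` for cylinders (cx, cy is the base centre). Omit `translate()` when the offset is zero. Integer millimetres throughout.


// leg_h = 767 - 45 = 722
translate([321, 378, 722]) cube([1169, 715, 45]);
translate([390, 447, 0]) cylinder(h = 722, r = 38);
translate([1421, 447, 0]) cylinder(h = 722, r = 38);
translate([390, 1024, 0]) cylinder(h = 722, r = 38);
translate([1421, 1024, 0]) cylinder(h = 722, r = 38);


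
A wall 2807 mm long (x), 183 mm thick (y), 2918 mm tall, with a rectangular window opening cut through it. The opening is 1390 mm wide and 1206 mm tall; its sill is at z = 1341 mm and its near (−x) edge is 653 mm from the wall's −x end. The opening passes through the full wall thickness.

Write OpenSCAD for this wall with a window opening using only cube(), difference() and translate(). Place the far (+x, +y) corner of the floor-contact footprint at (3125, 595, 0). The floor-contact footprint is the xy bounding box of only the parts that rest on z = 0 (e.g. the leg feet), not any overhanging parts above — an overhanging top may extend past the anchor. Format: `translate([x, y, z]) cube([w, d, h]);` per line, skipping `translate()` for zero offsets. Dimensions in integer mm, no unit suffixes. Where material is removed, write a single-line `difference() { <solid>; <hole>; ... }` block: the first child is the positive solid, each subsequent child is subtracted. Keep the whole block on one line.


difference() { translate([318, 412, 0]) cube([2807, 183, 2918]); translate([971, 412, 1341]) cube([1390, 183, 1206]); }


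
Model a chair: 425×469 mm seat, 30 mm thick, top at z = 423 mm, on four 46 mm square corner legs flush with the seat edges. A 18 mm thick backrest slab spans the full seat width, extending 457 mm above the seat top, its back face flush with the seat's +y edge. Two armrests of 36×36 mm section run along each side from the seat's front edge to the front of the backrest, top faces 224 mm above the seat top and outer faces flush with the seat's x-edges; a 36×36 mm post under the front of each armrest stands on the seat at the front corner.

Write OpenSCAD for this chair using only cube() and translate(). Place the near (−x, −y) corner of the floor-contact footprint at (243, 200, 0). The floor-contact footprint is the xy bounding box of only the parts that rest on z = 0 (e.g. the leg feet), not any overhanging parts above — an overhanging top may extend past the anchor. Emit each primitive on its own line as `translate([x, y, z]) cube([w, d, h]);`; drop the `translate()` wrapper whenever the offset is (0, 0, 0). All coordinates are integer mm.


translate([243, 200, 393]) cube([425, 469, 30]);
translate([243, 200, 0]) cube([46, 46, 393]);
translate([622, 200, 0]) cube([46, 46, 393]);
translate([243, 623, 0]) cube([46, 46, 393]);
translate([622, 623, 0]) cube([46, 46, 393]);
translate([243, 651, 423]) cube([425, 18, 457]);
translate([243, 200, 611]) cube([36, 451, 36]);
translate([632, 200, 611]) cube([36, 451, 36]);
translate([243, 200, 423]) cube([36, 36, 188]);
translate([632, 200, 423]) cube([36, 36, 188]);
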